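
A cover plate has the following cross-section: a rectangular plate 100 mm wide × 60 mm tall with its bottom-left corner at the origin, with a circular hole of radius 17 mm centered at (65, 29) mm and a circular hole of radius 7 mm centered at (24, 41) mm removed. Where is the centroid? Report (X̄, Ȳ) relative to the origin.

plate: A = 100 × 60 = 6000.00, centroid at (50.00, 30.00).
hole 1: A = −π·17² = -907.92, centroid at (65.00, 29.00).
hole 2: A = −π·7² = -153.94, centroid at (24.00, 41.00).
ΣA = 4938.14 mm², ΣAX̄ = 237290.67 mm³, ΣAȲ = 147358.85 mm³.
X̄ = 237290.67/4938.14 = 48.05 mm; Ȳ = 147358.85/4938.14 = 29.84 mm.

X̄ = 48.05 mm, Ȳ = 29.84 mm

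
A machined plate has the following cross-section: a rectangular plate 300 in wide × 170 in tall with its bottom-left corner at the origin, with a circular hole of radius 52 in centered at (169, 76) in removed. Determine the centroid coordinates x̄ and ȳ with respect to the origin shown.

x̄ = 146.20 in, ȳ = 86.80 in

plate: A = 300 × 170 = 51000.00, centroid at (150.00, 85.00).
hole: A = −π·52² = -8494.87, centroid at (169.00, 76.00).
ΣA = 42505.13 in², ΣAx̄ = 6214367.56 in³, ΣAȳ = 3689390.14 in³.
x̄ = 6214367.56/42505.13 = 146.20 in; ȳ = 3689390.14/42505.13 = 86.80 in.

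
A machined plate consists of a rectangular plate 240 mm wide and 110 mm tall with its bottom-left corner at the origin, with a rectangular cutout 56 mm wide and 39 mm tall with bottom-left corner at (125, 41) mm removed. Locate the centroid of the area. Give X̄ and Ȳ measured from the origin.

X̄ = 117.02 mm, Ȳ = 54.50 mm

plate: A = 240 × 110 = 26400.00, centroid at (120.00, 55.00).
hole: A = −(56 × 39) = -2184.00, centroid at (153.00, 60.50).
ΣA = 24216.00 mm², ΣAX̄ = 2833848.00 mm³, ΣAȲ = 1319868.00 mm³.
X̄ = 2833848.00/24216.00 = 117.02 mm; Ȳ = 1319868.00/24216.00 = 54.50 mm.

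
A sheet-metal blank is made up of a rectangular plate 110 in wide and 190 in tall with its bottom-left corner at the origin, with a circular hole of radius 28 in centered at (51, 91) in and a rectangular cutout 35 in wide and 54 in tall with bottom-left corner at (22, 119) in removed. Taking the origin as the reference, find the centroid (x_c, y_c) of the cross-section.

plate: A = 110 × 190 = 20900.00, centroid at (55.00, 95.00).
hole 1: A = −π·28² = -2463.01, centroid at (51.00, 91.00).
hole 2: A = −(35 × 54) = -1890.00, centroid at (39.50, 146.00).
ΣA = 16546.99 in², ΣAx_c = 949231.56 in³, ΣAy_c = 1485426.21 in³.
x_c = 949231.56/16546.99 = 57.37 in; y_c = 1485426.21/16546.99 = 89.77 in.

x_c = 57.37 in, y_c = 89.77 in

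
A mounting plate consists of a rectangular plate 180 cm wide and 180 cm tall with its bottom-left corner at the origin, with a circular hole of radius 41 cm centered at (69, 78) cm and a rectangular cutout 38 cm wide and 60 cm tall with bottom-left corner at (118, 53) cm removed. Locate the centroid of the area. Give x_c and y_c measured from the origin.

x_c = 90.15 cm, y_c = 93.19 cm

plate: A = 180 × 180 = 32400.00, centroid at (90.00, 90.00).
hole 1: A = −π·41² = -5281.02, centroid at (69.00, 78.00).
hole 2: A = −(38 × 60) = -2280.00, centroid at (137.00, 83.00).
ΣA = 24838.98 cm², ΣAx_c = 2239249.81 cm³, ΣAy_c = 2314840.65 cm³.
x_c = 2239249.81/24838.98 = 90.15 cm; y_c = 2314840.65/24838.98 = 93.19 cm.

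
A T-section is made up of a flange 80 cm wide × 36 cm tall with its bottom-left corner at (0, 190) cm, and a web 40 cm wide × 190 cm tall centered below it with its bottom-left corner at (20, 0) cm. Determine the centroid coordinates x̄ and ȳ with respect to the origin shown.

x̄ = 40.00 cm, ȳ = 126.05 cm

web: A = 40 × 190 = 7600.00, centroid at (40.00, 95.00).
flange: A = 80 × 36 = 2880.00, centroid at (40.00, 208.00).
ΣA = 10480.00 cm², ΣAx̄ = 419200.00 cm³, ΣAȳ = 1321040.00 cm³.
x̄ = 419200.00/10480.00 = 40.00 cm; ȳ = 1321040.00/10480.00 = 126.05 cm.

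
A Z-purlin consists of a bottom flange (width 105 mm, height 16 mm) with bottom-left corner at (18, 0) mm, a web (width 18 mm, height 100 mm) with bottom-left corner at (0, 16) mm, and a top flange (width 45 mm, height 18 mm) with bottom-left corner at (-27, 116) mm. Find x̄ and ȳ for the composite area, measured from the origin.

Part | A | x̄ᵢ | ȳᵢ | A·x̄ᵢ | A·ȳᵢ
bottom flange | 1680.00 | 70.50 | 8.00 | 118440.00 | 13440.00
web | 1800.00 | 9.00 | 66.00 | 16200.00 | 118800.00
top flange | 810.00 | -4.50 | 125.00 | -3645.00 | 101250.00
Σ | 4290.00 |  |  | 130995.00 | 233490.00
x̄ = 130995.00 / 4290.00 = 30.53 mm
ȳ = 233490.00 / 4290.00 = 54.43 mm

x̄ = 30.53 mm, ȳ = 54.43 mm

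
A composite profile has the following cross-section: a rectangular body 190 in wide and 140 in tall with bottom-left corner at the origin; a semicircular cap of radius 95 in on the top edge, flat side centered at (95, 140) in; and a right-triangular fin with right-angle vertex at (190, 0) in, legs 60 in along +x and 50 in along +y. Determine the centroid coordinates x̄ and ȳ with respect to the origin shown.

x̄ = 99.08 in, ȳ = 105.10 in

rectangular body: A = 190 × 140 = 26600.00, centroid at (95.00, 70.00).
semicircular top: A = ½π·95² = 14176.44, centroid at (95.00, 180.32).
triangular fin: A = ½·60·50 = 1500.00, centroid at (210.00, 16.67).
ΣA = 42276.44 in², ΣAx̄ = 4188761.50 in³, ΣAȳ = 4443284.49 in³.
x̄ = 4188761.50/42276.44 = 99.08 in; ȳ = 4443284.49/42276.44 = 105.10 in.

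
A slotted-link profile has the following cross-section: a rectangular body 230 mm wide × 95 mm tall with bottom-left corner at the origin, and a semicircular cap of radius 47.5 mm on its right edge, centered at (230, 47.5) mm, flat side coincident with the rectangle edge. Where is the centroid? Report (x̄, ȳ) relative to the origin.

rectangular body: A = 230 × 95 = 21850.00, centroid at (115.00, 47.50).
semicircular end: A = ½π·47.5² = 3544.11, centroid at (250.16, 47.50).
ΣA = 25394.11 mm²
ΣAx̄ = (21850.00)(115.00) + (3544.11)(250.16) = 3399343.04 mm³
ΣAȳ = (21850.00)(47.50) + (3544.11)(47.50) = 1206220.19 mm³
x̄ = 3399343.04 / 25394.11 = 133.86 mm
ȳ = 1206220.19 / 25394.11 = 47.50 mm

x̄ = 133.86 mm, ȳ = 47.50 mm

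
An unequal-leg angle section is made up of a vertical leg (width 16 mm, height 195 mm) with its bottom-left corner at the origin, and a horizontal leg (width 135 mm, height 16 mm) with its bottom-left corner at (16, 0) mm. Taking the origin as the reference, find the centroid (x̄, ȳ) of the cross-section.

vertical leg: A = 16 × 195 = 3120.00, centroid at (8.00, 97.50).
horizontal leg: A = 135 × 16 = 2160.00, centroid at (83.50, 8.00).
ΣA = 5280.00 mm²
ΣAx̄ = (3120.00)(8.00) + (2160.00)(83.50) = 205320.00 mm³
ΣAȳ = (3120.00)(97.50) + (2160.00)(8.00) = 321480.00 mm³
x̄ = 205320.00 / 5280.00 = 38.89 mm
ȳ = 321480.00 / 5280.00 = 60.89 mm

x̄ = 38.89 mm, ȳ = 60.89 mm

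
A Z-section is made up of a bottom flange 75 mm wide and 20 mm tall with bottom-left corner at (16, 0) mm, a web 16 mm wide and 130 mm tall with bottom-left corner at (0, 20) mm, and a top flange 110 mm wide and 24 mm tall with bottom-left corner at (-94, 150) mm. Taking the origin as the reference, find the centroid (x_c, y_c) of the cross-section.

x_c = -0.98 mm, y_c = 99.59 mm

Part | A | x̄ᵢ | ȳᵢ | A·x̄ᵢ | A·ȳᵢ
bottom flange | 1500.00 | 53.50 | 10.00 | 80250.00 | 15000.00
web | 2080.00 | 8.00 | 85.00 | 16640.00 | 176800.00
top flange | 2640.00 | -39.00 | 162.00 | -102960.00 | 427680.00
Σ | 6220.00 |  |  | -6070.00 | 619480.00
x_c = -6070.00 / 6220.00 = -0.98 mm
y_c = 619480.00 / 6220.00 = 99.59 mm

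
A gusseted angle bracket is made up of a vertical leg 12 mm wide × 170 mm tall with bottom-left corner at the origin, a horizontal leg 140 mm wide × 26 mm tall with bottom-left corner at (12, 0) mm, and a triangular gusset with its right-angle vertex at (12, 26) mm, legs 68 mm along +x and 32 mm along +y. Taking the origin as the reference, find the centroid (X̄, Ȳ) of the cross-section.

Part | A | x̄ᵢ | ȳᵢ | A·x̄ᵢ | A·ȳᵢ
vertical leg | 2040.00 | 6.00 | 85.00 | 12240.00 | 173400.00
horizontal leg | 3640.00 | 82.00 | 13.00 | 298480.00 | 47320.00
gusset | 1088.00 | 34.67 | 36.67 | 37717.33 | 39893.33
Σ | 6768.00 |  |  | 348437.33 | 260613.33
X̄ = 348437.33 / 6768.00 = 51.48 mm
Ȳ = 260613.33 / 6768.00 = 38.51 mm

X̄ = 51.48 mm, Ȳ = 38.51 mm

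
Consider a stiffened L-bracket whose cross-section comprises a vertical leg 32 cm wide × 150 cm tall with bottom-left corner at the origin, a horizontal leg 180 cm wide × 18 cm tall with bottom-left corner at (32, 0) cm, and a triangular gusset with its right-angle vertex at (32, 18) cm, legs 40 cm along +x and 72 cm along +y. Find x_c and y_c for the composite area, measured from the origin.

x_c = 56.68 cm, y_c = 47.43 cm

vertical leg: A = 32 × 150 = 4800.00, centroid at (16.00, 75.00).
horizontal leg: A = 180 × 18 = 3240.00, centroid at (122.00, 9.00).
gusset: A = ½·40·72 = 1440.00, centroid at (45.33, 42.00).
ΣA = 9480.00 cm², ΣAx_c = 537360.00 cm³, ΣAy_c = 449640.00 cm³.
x_c = 537360.00/9480.00 = 56.68 cm; y_c = 449640.00/9480.00 = 47.43 cm.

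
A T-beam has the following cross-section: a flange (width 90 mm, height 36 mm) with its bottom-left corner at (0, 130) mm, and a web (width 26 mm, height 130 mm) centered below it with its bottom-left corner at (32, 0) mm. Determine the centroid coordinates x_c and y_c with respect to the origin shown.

Part | A | x̄ᵢ | ȳᵢ | A·x̄ᵢ | A·ȳᵢ
web | 3380.00 | 45.00 | 65.00 | 152100.00 | 219700.00
flange | 3240.00 | 45.00 | 148.00 | 145800.00 | 479520.00
Σ | 6620.00 |  |  | 297900.00 | 699220.00
x_c = 297900.00 / 6620.00 = 45.00 mm
y_c = 699220.00 / 6620.00 = 105.62 mm

x_c = 45.00 mm, y_c = 105.62 mm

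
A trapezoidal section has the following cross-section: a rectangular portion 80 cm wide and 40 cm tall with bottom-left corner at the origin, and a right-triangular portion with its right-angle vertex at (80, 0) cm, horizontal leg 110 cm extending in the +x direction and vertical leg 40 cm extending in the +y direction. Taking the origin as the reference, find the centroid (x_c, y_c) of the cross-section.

x_c = 71.23 cm, y_c = 17.28 cm

rectangular portion: A = 80 × 40 = 3200.00, centroid at (40.00, 20.00).
triangular portion: A = ½·110·40 = 2200.00, centroid at (116.67, 13.33).
ΣA = 5400.00 cm², ΣAx_c = 384666.67 cm³, ΣAy_c = 93333.33 cm³.
x_c = 384666.67/5400.00 = 71.23 cm; y_c = 93333.33/5400.00 = 17.28 cm.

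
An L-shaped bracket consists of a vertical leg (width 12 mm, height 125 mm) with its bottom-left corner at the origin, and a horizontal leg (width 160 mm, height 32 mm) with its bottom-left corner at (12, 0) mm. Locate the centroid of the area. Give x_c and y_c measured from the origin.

vertical leg: A = 12 × 125 = 1500.00, centroid at (6.00, 62.50).
horizontal leg: A = 160 × 32 = 5120.00, centroid at (92.00, 16.00).
ΣA = 6620.00 mm²
ΣAx_c = (1500.00)(6.00) + (5120.00)(92.00) = 480040.00 mm³
ΣAy_c = (1500.00)(62.50) + (5120.00)(16.00) = 175670.00 mm³
x_c = 480040.00 / 6620.00 = 72.51 mm
y_c = 175670.00 / 6620.00 = 26.54 mm

x_c = 72.51 mm, y_c = 26.54 mm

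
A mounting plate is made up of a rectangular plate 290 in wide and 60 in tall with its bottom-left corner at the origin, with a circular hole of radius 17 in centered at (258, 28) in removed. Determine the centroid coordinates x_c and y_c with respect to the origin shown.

x_c = 138.78 in, y_c = 30.11 in

plate: A = 290 × 60 = 17400.00, centroid at (145.00, 30.00).
hole: A = −π·17² = -907.92, centroid at (258.00, 28.00).
ΣA = 16492.08 in², ΣAx_c = 2288756.57 in³, ΣAy_c = 496578.23 in³.
x_c = 2288756.57/16492.08 = 138.78 in; y_c = 496578.23/16492.08 = 30.11 in.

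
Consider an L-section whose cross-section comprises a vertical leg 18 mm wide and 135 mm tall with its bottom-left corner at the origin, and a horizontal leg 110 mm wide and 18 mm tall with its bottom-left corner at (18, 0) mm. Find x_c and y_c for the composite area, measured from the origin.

Part | A | x̄ᵢ | ȳᵢ | A·x̄ᵢ | A·ȳᵢ
vertical leg | 2430.00 | 9.00 | 67.50 | 21870.00 | 164025.00
horizontal leg | 1980.00 | 73.00 | 9.00 | 144540.00 | 17820.00
Σ | 4410.00 |  |  | 166410.00 | 181845.00
x_c = 166410.00 / 4410.00 = 37.73 mm
y_c = 181845.00 / 4410.00 = 41.23 mm

x_c = 37.73 mm, y_c = 41.23 mm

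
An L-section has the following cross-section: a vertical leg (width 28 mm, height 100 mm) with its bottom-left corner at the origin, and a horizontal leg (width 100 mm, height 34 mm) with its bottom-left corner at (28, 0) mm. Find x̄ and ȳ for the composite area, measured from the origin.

x̄ = 49.10 mm, ȳ = 31.90 mm

vertical leg: A = 28 × 100 = 2800.00, centroid at (14.00, 50.00).
horizontal leg: A = 100 × 34 = 3400.00, centroid at (78.00, 17.00).
ΣA = 6200.00 mm², ΣAx̄ = 304400.00 mm³, ΣAȳ = 197800.00 mm³.
x̄ = 304400.00/6200.00 = 49.10 mm; ȳ = 197800.00/6200.00 = 31.90 mm.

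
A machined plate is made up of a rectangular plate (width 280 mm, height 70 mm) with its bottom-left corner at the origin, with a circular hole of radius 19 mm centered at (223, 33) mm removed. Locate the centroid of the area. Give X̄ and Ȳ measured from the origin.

plate: A = 280 × 70 = 19600.00, centroid at (140.00, 35.00).
hole: A = −π·19² = -1134.11, centroid at (223.00, 33.00).
ΣA = 18465.89 mm²
ΣAX̄ = (19600.00)(140.00) + (-1134.11)(223.00) = 2491092.37 mm³
ΣAȲ = (19600.00)(35.00) + (-1134.11)(33.00) = 648574.21 mm³
X̄ = 2491092.37 / 18465.89 = 134.90 mm
Ȳ = 648574.21 / 18465.89 = 35.12 mm

X̄ = 134.90 mm, Ȳ = 35.12 mm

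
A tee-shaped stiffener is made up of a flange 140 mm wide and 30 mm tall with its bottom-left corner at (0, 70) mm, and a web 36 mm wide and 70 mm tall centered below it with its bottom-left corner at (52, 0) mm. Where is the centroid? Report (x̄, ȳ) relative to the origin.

x̄ = 70.00 mm, ȳ = 66.25 mm

Part | A | x̄ᵢ | ȳᵢ | A·x̄ᵢ | A·ȳᵢ
web | 2520.00 | 70.00 | 35.00 | 176400.00 | 88200.00
flange | 4200.00 | 70.00 | 85.00 | 294000.00 | 357000.00
Σ | 6720.00 |  |  | 470400.00 | 445200.00
x̄ = 470400.00 / 6720.00 = 70.00 mm
ȳ = 445200.00 / 6720.00 = 66.25 mm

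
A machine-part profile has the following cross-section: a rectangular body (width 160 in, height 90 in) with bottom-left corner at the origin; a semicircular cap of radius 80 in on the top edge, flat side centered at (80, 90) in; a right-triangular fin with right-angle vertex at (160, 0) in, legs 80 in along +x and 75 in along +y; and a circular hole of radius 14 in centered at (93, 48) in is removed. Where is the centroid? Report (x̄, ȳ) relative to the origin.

Part | A | x̄ᵢ | ȳᵢ | A·x̄ᵢ | A·ȳᵢ
rectangular body | 14400.00 | 80.00 | 45.00 | 1152000.00 | 648000.00
semicircular top | 10053.10 | 80.00 | 123.95 | 804247.72 | 1246112.02
triangular fin | 3000.00 | 186.67 | 25.00 | 560000.00 | 75000.00
hole | -615.75 | 93.00 | 48.00 | -57264.95 | -29556.10
Σ | 26837.34 |  |  | 2458982.77 | 1939555.91
x̄ = 2458982.77 / 26837.34 = 91.63 in
ȳ = 1939555.91 / 26837.34 = 72.27 in

x̄ = 91.63 in, ȳ = 72.27 in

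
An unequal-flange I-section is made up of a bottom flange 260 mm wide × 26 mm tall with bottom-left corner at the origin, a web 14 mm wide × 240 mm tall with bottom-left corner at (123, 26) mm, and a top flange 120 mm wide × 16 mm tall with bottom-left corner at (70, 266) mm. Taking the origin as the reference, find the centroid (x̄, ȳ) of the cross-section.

bottom flange: A = 260 × 26 = 6760.00, centroid at (130.00, 13.00).
web: A = 14 × 240 = 3360.00, centroid at (130.00, 146.00).
top flange: A = 120 × 16 = 1920.00, centroid at (130.00, 274.00).
ΣA = 12040.00 mm², ΣAx̄ = 1565200.00 mm³, ΣAȳ = 1104520.00 mm³.
x̄ = 1565200.00/12040.00 = 130.00 mm; ȳ = 1104520.00/12040.00 = 91.74 mm.

x̄ = 130.00 mm, ȳ = 91.74 mm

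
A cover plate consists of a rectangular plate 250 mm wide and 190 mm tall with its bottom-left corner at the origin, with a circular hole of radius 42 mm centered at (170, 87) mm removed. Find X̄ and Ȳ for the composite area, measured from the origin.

plate: A = 250 × 190 = 47500.00, centroid at (125.00, 95.00).
hole: A = −π·42² = -5541.77, centroid at (170.00, 87.00).
ΣA = 41958.23 mm², ΣAX̄ = 4995399.20 mm³, ΣAȲ = 4030366.06 mm³.
X̄ = 4995399.20/41958.23 = 119.06 mm; Ȳ = 4030366.06/41958.23 = 96.06 mm.

X̄ = 119.06 mm, Ȳ = 96.06 mm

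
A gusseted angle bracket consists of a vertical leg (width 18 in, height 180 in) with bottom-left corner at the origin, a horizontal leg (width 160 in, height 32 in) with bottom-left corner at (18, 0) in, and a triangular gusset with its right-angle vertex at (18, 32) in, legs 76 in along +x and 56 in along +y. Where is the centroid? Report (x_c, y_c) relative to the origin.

vertical leg: A = 18 × 180 = 3240.00, centroid at (9.00, 90.00).
horizontal leg: A = 160 × 32 = 5120.00, centroid at (98.00, 16.00).
gusset: A = ½·76·56 = 2128.00, centroid at (43.33, 50.67).
ΣA = 10488.00 in²
ΣAx_c = (3240.00)(9.00) + (5120.00)(98.00) + (2128.00)(43.33) = 623133.33 in³
ΣAy_c = (3240.00)(90.00) + (5120.00)(16.00) + (2128.00)(50.67) = 481338.67 in³
x_c = 623133.33 / 10488.00 = 59.41 in
y_c = 481338.67 / 10488.00 = 45.89 in

x_c = 59.41 in, y_c = 45.89 in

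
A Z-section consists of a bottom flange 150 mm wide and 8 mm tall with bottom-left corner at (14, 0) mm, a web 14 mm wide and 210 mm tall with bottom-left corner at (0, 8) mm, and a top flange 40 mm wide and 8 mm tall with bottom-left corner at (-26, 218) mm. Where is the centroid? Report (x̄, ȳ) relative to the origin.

Part | A | x̄ᵢ | ȳᵢ | A·x̄ᵢ | A·ȳᵢ
bottom flange | 1200.00 | 89.00 | 4.00 | 106800.00 | 4800.00
web | 2940.00 | 7.00 | 113.00 | 20580.00 | 332220.00
top flange | 320.00 | -6.00 | 222.00 | -1920.00 | 71040.00
Σ | 4460.00 |  |  | 125460.00 | 408060.00
x̄ = 125460.00 / 4460.00 = 28.13 mm
ȳ = 408060.00 / 4460.00 = 91.49 mm

x̄ = 28.13 mm, ȳ = 91.49 mm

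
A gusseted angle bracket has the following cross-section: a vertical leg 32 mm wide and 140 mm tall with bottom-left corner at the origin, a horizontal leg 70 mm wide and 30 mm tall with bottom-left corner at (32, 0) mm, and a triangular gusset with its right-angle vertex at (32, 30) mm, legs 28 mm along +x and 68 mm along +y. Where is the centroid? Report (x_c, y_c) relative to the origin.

x_c = 33.42 mm, y_c = 52.47 mm

vertical leg: A = 32 × 140 = 4480.00, centroid at (16.00, 70.00).
horizontal leg: A = 70 × 30 = 2100.00, centroid at (67.00, 15.00).
gusset: A = ½·28·68 = 952.00, centroid at (41.33, 52.67).
ΣA = 7532.00 mm², ΣAx_c = 251729.33 mm³, ΣAy_c = 395238.67 mm³.
x_c = 251729.33/7532.00 = 33.42 mm; y_c = 395238.67/7532.00 = 52.47 mm.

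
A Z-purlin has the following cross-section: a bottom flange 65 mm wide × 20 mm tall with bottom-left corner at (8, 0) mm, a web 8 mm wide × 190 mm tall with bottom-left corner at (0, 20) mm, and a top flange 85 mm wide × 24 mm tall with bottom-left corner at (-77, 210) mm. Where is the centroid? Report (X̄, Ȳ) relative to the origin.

X̄ = -2.40 mm, Ȳ = 131.83 mm

bottom flange: A = 65 × 20 = 1300.00, centroid at (40.50, 10.00).
web: A = 8 × 190 = 1520.00, centroid at (4.00, 115.00).
top flange: A = 85 × 24 = 2040.00, centroid at (-34.50, 222.00).
ΣA = 4860.00 mm², ΣAX̄ = -11650.00 mm³, ΣAȲ = 640680.00 mm³.
X̄ = -11650.00/4860.00 = -2.40 mm; Ȳ = 640680.00/4860.00 = 131.83 mm.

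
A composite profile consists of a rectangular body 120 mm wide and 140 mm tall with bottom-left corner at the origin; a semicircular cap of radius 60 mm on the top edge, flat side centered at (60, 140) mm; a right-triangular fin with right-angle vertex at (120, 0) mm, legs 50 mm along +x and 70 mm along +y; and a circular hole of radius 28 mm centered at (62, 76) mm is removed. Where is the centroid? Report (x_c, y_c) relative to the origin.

x_c = 65.94 mm, y_c = 90.39 mm

Part | A | x̄ᵢ | ȳᵢ | A·x̄ᵢ | A·ȳᵢ
rectangular body | 16800.00 | 60.00 | 70.00 | 1008000.00 | 1176000.00
semicircular top | 5654.87 | 60.00 | 165.46 | 339292.01 | 935681.35
triangular fin | 1750.00 | 136.67 | 23.33 | 239166.67 | 40833.33
hole | -2463.01 | 62.00 | 76.00 | -152706.54 | -187188.66
Σ | 21741.86 |  |  | 1433752.14 | 1965326.03
x_c = 1433752.14 / 21741.86 = 65.94 mm
y_c = 1965326.03 / 21741.86 = 90.39 mm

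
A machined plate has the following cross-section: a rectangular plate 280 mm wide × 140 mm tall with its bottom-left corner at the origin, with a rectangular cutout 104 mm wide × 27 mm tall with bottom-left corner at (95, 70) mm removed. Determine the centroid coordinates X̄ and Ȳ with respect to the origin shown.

Part | A | x̄ᵢ | ȳᵢ | A·x̄ᵢ | A·ȳᵢ
plate | 39200.00 | 140.00 | 70.00 | 5488000.00 | 2744000.00
hole | -2808.00 | 147.00 | 83.50 | -412776.00 | -234468.00
Σ | 36392.00 |  |  | 5075224.00 | 2509532.00
X̄ = 5075224.00 / 36392.00 = 139.46 mm
Ȳ = 2509532.00 / 36392.00 = 68.96 mm

X̄ = 139.46 mm, Ȳ = 68.96 mm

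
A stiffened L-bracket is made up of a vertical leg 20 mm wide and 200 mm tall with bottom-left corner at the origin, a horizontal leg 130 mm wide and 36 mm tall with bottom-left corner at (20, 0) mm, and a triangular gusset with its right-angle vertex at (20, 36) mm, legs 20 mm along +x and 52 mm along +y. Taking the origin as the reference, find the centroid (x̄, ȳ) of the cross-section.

vertical leg: A = 20 × 200 = 4000.00, centroid at (10.00, 100.00).
horizontal leg: A = 130 × 36 = 4680.00, centroid at (85.00, 18.00).
gusset: A = ½·20·52 = 520.00, centroid at (26.67, 53.33).
ΣA = 9200.00 mm², ΣAx̄ = 451666.67 mm³, ΣAȳ = 511973.33 mm³.
x̄ = 451666.67/9200.00 = 49.09 mm; ȳ = 511973.33/9200.00 = 55.65 mm.

x̄ = 49.09 mm, ȳ = 55.65 mm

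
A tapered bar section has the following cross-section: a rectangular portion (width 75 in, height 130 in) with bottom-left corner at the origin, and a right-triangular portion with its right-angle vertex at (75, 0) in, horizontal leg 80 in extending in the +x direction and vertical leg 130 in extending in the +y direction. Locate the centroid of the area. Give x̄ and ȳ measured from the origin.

rectangular portion: A = 75 × 130 = 9750.00, centroid at (37.50, 65.00).
triangular portion: A = ½·80·130 = 5200.00, centroid at (101.67, 43.33).
ΣA = 14950.00 in², ΣAx̄ = 894291.67 in³, ΣAȳ = 859083.33 in³.
x̄ = 894291.67/14950.00 = 59.82 in; ȳ = 859083.33/14950.00 = 57.46 in.

x̄ = 59.82 in, ȳ = 57.46 in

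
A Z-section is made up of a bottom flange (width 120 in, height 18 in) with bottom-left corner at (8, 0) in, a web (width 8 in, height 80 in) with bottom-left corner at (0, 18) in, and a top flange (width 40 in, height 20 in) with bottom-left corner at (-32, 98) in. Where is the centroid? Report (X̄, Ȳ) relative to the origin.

bottom flange: A = 120 × 18 = 2160.00, centroid at (68.00, 9.00).
web: A = 8 × 80 = 640.00, centroid at (4.00, 58.00).
top flange: A = 40 × 20 = 800.00, centroid at (-12.00, 108.00).
ΣA = 3600.00 in², ΣAX̄ = 139840.00 in³, ΣAȲ = 142960.00 in³.
X̄ = 139840.00/3600.00 = 38.84 in; Ȳ = 142960.00/3600.00 = 39.71 in.

X̄ = 38.84 in, Ȳ = 39.71 in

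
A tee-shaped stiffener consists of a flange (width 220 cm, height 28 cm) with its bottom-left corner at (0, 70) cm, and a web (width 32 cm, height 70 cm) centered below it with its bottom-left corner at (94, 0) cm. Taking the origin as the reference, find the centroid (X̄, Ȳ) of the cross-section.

X̄ = 110.00 cm, Ȳ = 70.93 cm

Part | A | x̄ᵢ | ȳᵢ | A·x̄ᵢ | A·ȳᵢ
web | 2240.00 | 110.00 | 35.00 | 246400.00 | 78400.00
flange | 6160.00 | 110.00 | 84.00 | 677600.00 | 517440.00
Σ | 8400.00 |  |  | 924000.00 | 595840.00
X̄ = 924000.00 / 8400.00 = 110.00 cm
Ȳ = 595840.00 / 8400.00 = 70.93 cm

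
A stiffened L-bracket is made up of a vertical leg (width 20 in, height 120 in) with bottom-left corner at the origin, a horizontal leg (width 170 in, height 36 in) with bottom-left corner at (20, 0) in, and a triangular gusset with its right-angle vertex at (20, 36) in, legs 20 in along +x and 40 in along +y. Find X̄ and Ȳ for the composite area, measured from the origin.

X̄ = 75.93 in, Ȳ = 30.71 in

vertical leg: A = 20 × 120 = 2400.00, centroid at (10.00, 60.00).
horizontal leg: A = 170 × 36 = 6120.00, centroid at (105.00, 18.00).
gusset: A = ½·20·40 = 400.00, centroid at (26.67, 49.33).
ΣA = 8920.00 in²
ΣAX̄ = (2400.00)(10.00) + (6120.00)(105.00) + (400.00)(26.67) = 677266.67 in³
ΣAȲ = (2400.00)(60.00) + (6120.00)(18.00) + (400.00)(49.33) = 273893.33 in³
X̄ = 677266.67 / 8920.00 = 75.93 in
Ȳ = 273893.33 / 8920.00 = 30.71 in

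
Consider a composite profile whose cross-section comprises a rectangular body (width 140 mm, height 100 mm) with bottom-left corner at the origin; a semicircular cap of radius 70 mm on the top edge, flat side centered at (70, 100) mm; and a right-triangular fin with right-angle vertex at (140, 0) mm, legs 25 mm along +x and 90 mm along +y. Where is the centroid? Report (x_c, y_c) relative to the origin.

x_c = 73.86 mm, y_c = 75.90 mm

rectangular body: A = 140 × 100 = 14000.00, centroid at (70.00, 50.00).
semicircular top: A = ½π·70² = 7696.90, centroid at (70.00, 129.71).
triangular fin: A = ½·25·90 = 1125.00, centroid at (148.33, 30.00).
ΣA = 22821.90 mm²
ΣAx_c = (14000.00)(70.00) + (7696.90)(70.00) + (1125.00)(148.33) = 1685658.14 mm³
ΣAy_c = (14000.00)(50.00) + (7696.90)(129.71) + (1125.00)(30.00) = 1732106.87 mm³
x_c = 1685658.14 / 22821.90 = 73.86 mm
y_c = 1732106.87 / 22821.90 = 75.90 mm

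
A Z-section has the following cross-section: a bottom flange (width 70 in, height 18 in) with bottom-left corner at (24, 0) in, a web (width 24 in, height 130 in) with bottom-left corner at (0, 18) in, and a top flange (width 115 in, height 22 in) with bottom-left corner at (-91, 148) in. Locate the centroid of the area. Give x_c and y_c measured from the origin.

bottom flange: A = 70 × 18 = 1260.00, centroid at (59.00, 9.00).
web: A = 24 × 130 = 3120.00, centroid at (12.00, 83.00).
top flange: A = 115 × 22 = 2530.00, centroid at (-33.50, 159.00).
ΣA = 6910.00 in², ΣAx_c = 27025.00 in³, ΣAy_c = 672570.00 in³.
x_c = 27025.00/6910.00 = 3.91 in; y_c = 672570.00/6910.00 = 97.33 in.

x_c = 3.91 in, y_c = 97.33 in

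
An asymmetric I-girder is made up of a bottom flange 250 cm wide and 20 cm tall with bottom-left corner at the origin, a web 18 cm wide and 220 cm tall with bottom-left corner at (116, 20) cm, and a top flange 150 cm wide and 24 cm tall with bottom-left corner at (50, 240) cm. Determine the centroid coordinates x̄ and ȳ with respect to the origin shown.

Part | A | x̄ᵢ | ȳᵢ | A·x̄ᵢ | A·ȳᵢ
bottom flange | 5000.00 | 125.00 | 10.00 | 625000.00 | 50000.00
web | 3960.00 | 125.00 | 130.00 | 495000.00 | 514800.00
top flange | 3600.00 | 125.00 | 252.00 | 450000.00 | 907200.00
Σ | 12560.00 |  |  | 1570000.00 | 1472000.00
x̄ = 1570000.00 / 12560.00 = 125.00 cm
ȳ = 1472000.00 / 12560.00 = 117.20 cm

x̄ = 125.00 cm, ȳ = 117.20 cm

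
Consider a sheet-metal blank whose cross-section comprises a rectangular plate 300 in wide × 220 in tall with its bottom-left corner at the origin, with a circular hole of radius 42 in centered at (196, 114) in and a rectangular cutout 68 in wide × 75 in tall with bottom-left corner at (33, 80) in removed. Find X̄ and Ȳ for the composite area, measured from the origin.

Part | A | x̄ᵢ | ȳᵢ | A·x̄ᵢ | A·ȳᵢ
plate | 66000.00 | 150.00 | 110.00 | 9900000.00 | 7260000.00
hole 1 | -5541.77 | 196.00 | 114.00 | -1086186.81 | -631761.72
hole 2 | -5100.00 | 67.00 | 117.50 | -341700.00 | -599250.00
Σ | 55358.23 |  |  | 8472113.19 | 6028988.28
X̄ = 8472113.19 / 55358.23 = 153.04 in
Ȳ = 6028988.28 / 55358.23 = 108.91 in

X̄ = 153.04 in, Ȳ = 108.91 in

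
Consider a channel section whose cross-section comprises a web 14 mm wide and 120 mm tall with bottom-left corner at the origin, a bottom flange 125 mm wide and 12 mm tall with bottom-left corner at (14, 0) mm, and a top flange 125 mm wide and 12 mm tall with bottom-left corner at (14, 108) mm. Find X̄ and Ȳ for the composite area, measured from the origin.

web: A = 14 × 120 = 1680.00, centroid at (7.00, 60.00).
bottom flange: A = 125 × 12 = 1500.00, centroid at (76.50, 6.00).
top flange: A = 125 × 12 = 1500.00, centroid at (76.50, 114.00).
ΣA = 4680.00 mm², ΣAX̄ = 241260.00 mm³, ΣAȲ = 280800.00 mm³.
X̄ = 241260.00/4680.00 = 51.55 mm; Ȳ = 280800.00/4680.00 = 60.00 mm.

X̄ = 51.55 mm, Ȳ = 60.00 mm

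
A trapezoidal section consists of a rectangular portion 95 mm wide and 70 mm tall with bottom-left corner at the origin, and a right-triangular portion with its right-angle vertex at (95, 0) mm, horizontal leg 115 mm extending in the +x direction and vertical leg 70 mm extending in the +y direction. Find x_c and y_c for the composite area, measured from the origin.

x_c = 79.86 mm, y_c = 30.60 mm

Part | A | x̄ᵢ | ȳᵢ | A·x̄ᵢ | A·ȳᵢ
rectangular portion | 6650.00 | 47.50 | 35.00 | 315875.00 | 232750.00
triangular portion | 4025.00 | 133.33 | 23.33 | 536666.67 | 93916.67
Σ | 10675.00 |  |  | 852541.67 | 326666.67
x_c = 852541.67 / 10675.00 = 79.86 mm
y_c = 326666.67 / 10675.00 = 30.60 mm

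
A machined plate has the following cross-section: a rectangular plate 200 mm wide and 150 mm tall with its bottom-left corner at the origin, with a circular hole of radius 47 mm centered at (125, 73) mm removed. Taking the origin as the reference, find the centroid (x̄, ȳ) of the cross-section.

x̄ = 92.48 mm, ȳ = 75.60 mm

plate: A = 200 × 150 = 30000.00, centroid at (100.00, 75.00).
hole: A = −π·47² = -6939.78, centroid at (125.00, 73.00).
ΣA = 23060.22 mm², ΣAx̄ = 2132527.73 mm³, ΣAȳ = 1743396.19 mm³.
x̄ = 2132527.73/23060.22 = 92.48 mm; ȳ = 1743396.19/23060.22 = 75.60 mm.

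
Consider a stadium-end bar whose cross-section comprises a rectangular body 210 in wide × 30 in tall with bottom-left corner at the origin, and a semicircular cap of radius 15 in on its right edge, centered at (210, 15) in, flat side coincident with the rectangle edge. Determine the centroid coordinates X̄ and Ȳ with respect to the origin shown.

rectangular body: A = 210 × 30 = 6300.00, centroid at (105.00, 15.00).
semicircular end: A = ½π·15² = 353.43, centroid at (216.37, 15.00).
ΣA = 6653.43 in²
ΣAX̄ = (6300.00)(105.00) + (353.43)(216.37) = 737970.13 in³
ΣAȲ = (6300.00)(15.00) + (353.43)(15.00) = 99801.44 in³
X̄ = 737970.13 / 6653.43 = 110.92 in
Ȳ = 99801.44 / 6653.43 = 15.00 in

X̄ = 110.92 in, Ȳ = 15.00 in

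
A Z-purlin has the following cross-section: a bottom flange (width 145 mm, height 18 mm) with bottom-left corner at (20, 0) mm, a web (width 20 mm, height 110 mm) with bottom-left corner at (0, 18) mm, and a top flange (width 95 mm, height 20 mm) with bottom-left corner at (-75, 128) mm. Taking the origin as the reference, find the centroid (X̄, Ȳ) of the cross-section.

X̄ = 31.47 mm, Ȳ = 66.51 mm

bottom flange: A = 145 × 18 = 2610.00, centroid at (92.50, 9.00).
web: A = 20 × 110 = 2200.00, centroid at (10.00, 73.00).
top flange: A = 95 × 20 = 1900.00, centroid at (-27.50, 138.00).
ΣA = 6710.00 mm², ΣAX̄ = 211175.00 mm³, ΣAȲ = 446290.00 mm³.
X̄ = 211175.00/6710.00 = 31.47 mm; Ȳ = 446290.00/6710.00 = 66.51 mm.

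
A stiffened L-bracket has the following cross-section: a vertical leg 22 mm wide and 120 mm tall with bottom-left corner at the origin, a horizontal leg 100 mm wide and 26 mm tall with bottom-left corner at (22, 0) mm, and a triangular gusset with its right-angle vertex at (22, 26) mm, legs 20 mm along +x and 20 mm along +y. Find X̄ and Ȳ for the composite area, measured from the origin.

X̄ = 40.80 mm, Ȳ = 36.53 mm

vertical leg: A = 22 × 120 = 2640.00, centroid at (11.00, 60.00).
horizontal leg: A = 100 × 26 = 2600.00, centroid at (72.00, 13.00).
gusset: A = ½·20·20 = 200.00, centroid at (28.67, 32.67).
ΣA = 5440.00 mm², ΣAX̄ = 221973.33 mm³, ΣAȲ = 198733.33 mm³.
X̄ = 221973.33/5440.00 = 40.80 mm; Ȳ = 198733.33/5440.00 = 36.53 mm.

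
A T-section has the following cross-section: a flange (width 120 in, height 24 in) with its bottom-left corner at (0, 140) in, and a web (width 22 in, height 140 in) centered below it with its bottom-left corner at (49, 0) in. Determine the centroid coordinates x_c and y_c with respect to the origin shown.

x_c = 60.00 in, y_c = 109.62 in

Part | A | x̄ᵢ | ȳᵢ | A·x̄ᵢ | A·ȳᵢ
web | 3080.00 | 60.00 | 70.00 | 184800.00 | 215600.00
flange | 2880.00 | 60.00 | 152.00 | 172800.00 | 437760.00
Σ | 5960.00 |  |  | 357600.00 | 653360.00
x_c = 357600.00 / 5960.00 = 60.00 in
y_c = 653360.00 / 5960.00 = 109.62 in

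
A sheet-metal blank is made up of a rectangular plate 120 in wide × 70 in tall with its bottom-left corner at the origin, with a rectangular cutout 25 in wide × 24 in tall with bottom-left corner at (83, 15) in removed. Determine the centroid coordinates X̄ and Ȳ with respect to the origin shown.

X̄ = 57.27 in, Ȳ = 35.62 in

Part | A | x̄ᵢ | ȳᵢ | A·x̄ᵢ | A·ȳᵢ
plate | 8400.00 | 60.00 | 35.00 | 504000.00 | 294000.00
hole | -600.00 | 95.50 | 27.00 | -57300.00 | -16200.00
Σ | 7800.00 |  |  | 446700.00 | 277800.00
X̄ = 446700.00 / 7800.00 = 57.27 in
Ȳ = 277800.00 / 7800.00 = 35.62 in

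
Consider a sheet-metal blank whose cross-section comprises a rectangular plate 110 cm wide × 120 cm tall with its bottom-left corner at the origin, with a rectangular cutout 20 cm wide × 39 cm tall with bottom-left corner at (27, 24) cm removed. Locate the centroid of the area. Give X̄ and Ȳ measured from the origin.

Part | A | x̄ᵢ | ȳᵢ | A·x̄ᵢ | A·ȳᵢ
plate | 13200.00 | 55.00 | 60.00 | 726000.00 | 792000.00
hole | -780.00 | 37.00 | 43.50 | -28860.00 | -33930.00
Σ | 12420.00 |  |  | 697140.00 | 758070.00
X̄ = 697140.00 / 12420.00 = 56.13 cm
Ȳ = 758070.00 / 12420.00 = 61.04 cm

X̄ = 56.13 cm, Ȳ = 61.04 cm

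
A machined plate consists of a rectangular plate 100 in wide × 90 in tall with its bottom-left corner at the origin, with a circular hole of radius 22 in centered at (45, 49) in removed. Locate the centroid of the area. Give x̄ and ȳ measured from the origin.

x̄ = 51.02 in, ȳ = 44.19 in

plate: A = 100 × 90 = 9000.00, centroid at (50.00, 45.00).
hole: A = −π·22² = -1520.53, centroid at (45.00, 49.00).
ΣA = 7479.47 in²
ΣAx̄ = (9000.00)(50.00) + (-1520.53)(45.00) = 381576.11 in³
ΣAȳ = (9000.00)(45.00) + (-1520.53)(49.00) = 330493.99 in³
x̄ = 381576.11 / 7479.47 = 51.02 in
ȳ = 330493.99 / 7479.47 = 44.19 in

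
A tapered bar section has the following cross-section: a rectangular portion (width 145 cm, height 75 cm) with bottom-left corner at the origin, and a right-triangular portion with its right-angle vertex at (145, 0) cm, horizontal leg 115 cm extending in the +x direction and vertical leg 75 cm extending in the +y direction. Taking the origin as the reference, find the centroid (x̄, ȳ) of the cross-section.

x̄ = 103.97 cm, ȳ = 33.95 cm

rectangular portion: A = 145 × 75 = 10875.00, centroid at (72.50, 37.50).
triangular portion: A = ½·115·75 = 4312.50, centroid at (183.33, 25.00).
ΣA = 15187.50 cm², ΣAx̄ = 1579062.50 cm³, ΣAȳ = 515625.00 cm³.
x̄ = 1579062.50/15187.50 = 103.97 cm; ȳ = 515625.00/15187.50 = 33.95 cm.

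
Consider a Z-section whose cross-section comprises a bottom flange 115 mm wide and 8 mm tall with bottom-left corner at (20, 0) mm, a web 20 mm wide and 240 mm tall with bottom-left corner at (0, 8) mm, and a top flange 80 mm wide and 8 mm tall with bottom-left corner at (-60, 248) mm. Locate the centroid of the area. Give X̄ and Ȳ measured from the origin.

Part | A | x̄ᵢ | ȳᵢ | A·x̄ᵢ | A·ȳᵢ
bottom flange | 920.00 | 77.50 | 4.00 | 71300.00 | 3680.00
web | 4800.00 | 10.00 | 128.00 | 48000.00 | 614400.00
top flange | 640.00 | -20.00 | 252.00 | -12800.00 | 161280.00
Σ | 6360.00 |  |  | 106500.00 | 779360.00
X̄ = 106500.00 / 6360.00 = 16.75 mm
Ȳ = 779360.00 / 6360.00 = 122.54 mm

X̄ = 16.75 mm, Ȳ = 122.54 mm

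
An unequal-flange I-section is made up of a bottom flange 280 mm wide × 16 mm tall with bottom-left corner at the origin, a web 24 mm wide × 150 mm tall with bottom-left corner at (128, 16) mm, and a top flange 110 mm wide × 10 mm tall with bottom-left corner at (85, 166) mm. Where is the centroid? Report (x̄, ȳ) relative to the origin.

bottom flange: A = 280 × 16 = 4480.00, centroid at (140.00, 8.00).
web: A = 24 × 150 = 3600.00, centroid at (140.00, 91.00).
top flange: A = 110 × 10 = 1100.00, centroid at (140.00, 171.00).
ΣA = 9180.00 mm²
ΣAx̄ = (4480.00)(140.00) + (3600.00)(140.00) + (1100.00)(140.00) = 1285200.00 mm³
ΣAȳ = (4480.00)(8.00) + (3600.00)(91.00) + (1100.00)(171.00) = 551540.00 mm³
x̄ = 1285200.00 / 9180.00 = 140.00 mm
ȳ = 551540.00 / 9180.00 = 60.08 mm

x̄ = 140.00 mm, ȳ = 60.08 mm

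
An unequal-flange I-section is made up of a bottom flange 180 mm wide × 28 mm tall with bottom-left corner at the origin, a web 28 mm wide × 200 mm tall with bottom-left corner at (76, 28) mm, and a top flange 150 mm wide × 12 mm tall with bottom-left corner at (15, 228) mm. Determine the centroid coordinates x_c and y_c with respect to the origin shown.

x_c = 90.00 mm, y_c = 97.15 mm

bottom flange: A = 180 × 28 = 5040.00, centroid at (90.00, 14.00).
web: A = 28 × 200 = 5600.00, centroid at (90.00, 128.00).
top flange: A = 150 × 12 = 1800.00, centroid at (90.00, 234.00).
ΣA = 12440.00 mm², ΣAx_c = 1119600.00 mm³, ΣAy_c = 1208560.00 mm³.
x_c = 1119600.00/12440.00 = 90.00 mm; y_c = 1208560.00/12440.00 = 97.15 mm.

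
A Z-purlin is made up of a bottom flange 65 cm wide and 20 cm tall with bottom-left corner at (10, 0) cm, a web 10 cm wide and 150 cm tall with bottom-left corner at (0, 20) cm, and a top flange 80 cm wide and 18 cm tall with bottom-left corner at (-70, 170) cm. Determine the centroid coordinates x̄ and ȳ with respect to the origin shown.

Part | A | x̄ᵢ | ȳᵢ | A·x̄ᵢ | A·ȳᵢ
bottom flange | 1300.00 | 42.50 | 10.00 | 55250.00 | 13000.00
web | 1500.00 | 5.00 | 95.00 | 7500.00 | 142500.00
top flange | 1440.00 | -30.00 | 179.00 | -43200.00 | 257760.00
Σ | 4240.00 |  |  | 19550.00 | 413260.00
x̄ = 19550.00 / 4240.00 = 4.61 cm
ȳ = 413260.00 / 4240.00 = 97.47 cm

x̄ = 4.61 cm, ȳ = 97.47 cm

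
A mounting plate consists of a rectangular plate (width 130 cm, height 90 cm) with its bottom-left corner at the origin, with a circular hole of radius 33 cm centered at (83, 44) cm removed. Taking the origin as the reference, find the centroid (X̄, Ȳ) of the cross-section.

plate: A = 130 × 90 = 11700.00, centroid at (65.00, 45.00).
hole: A = −π·33² = -3421.19, centroid at (83.00, 44.00).
ΣA = 8278.81 cm²
ΣAX̄ = (11700.00)(65.00) + (-3421.19)(83.00) = 476540.86 cm³
ΣAȲ = (11700.00)(45.00) + (-3421.19)(44.00) = 375967.45 cm³
X̄ = 476540.86 / 8278.81 = 57.56 cm
Ȳ = 375967.45 / 8278.81 = 45.41 cm

X̄ = 57.56 cm, Ȳ = 45.41 cm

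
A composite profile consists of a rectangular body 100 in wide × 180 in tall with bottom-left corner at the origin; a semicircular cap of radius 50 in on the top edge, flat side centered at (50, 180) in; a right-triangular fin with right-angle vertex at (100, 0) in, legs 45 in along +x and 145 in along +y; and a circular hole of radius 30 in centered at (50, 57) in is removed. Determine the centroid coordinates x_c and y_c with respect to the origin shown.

Part | A | x̄ᵢ | ȳᵢ | A·x̄ᵢ | A·ȳᵢ
rectangular body | 18000.00 | 50.00 | 90.00 | 900000.00 | 1620000.00
semicircular top | 3926.99 | 50.00 | 201.22 | 196349.54 | 790191.68
triangular fin | 3262.50 | 115.00 | 48.33 | 375187.50 | 157687.50
hole | -2827.43 | 50.00 | 57.00 | -141371.67 | -161163.70
Σ | 22362.06 |  |  | 1330165.37 | 2406715.48
x_c = 1330165.37 / 22362.06 = 59.48 in
y_c = 2406715.48 / 22362.06 = 107.62 in

x_c = 59.48 in, y_c = 107.62 in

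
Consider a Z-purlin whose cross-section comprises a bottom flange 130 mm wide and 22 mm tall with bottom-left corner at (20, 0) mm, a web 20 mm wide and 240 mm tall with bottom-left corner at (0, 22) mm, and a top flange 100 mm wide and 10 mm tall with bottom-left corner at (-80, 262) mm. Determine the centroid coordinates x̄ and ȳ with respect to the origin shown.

x̄ = 30.15 mm, ȳ = 113.17 mm

bottom flange: A = 130 × 22 = 2860.00, centroid at (85.00, 11.00).
web: A = 20 × 240 = 4800.00, centroid at (10.00, 142.00).
top flange: A = 100 × 10 = 1000.00, centroid at (-30.00, 267.00).
ΣA = 8660.00 mm², ΣAx̄ = 261100.00 mm³, ΣAȳ = 980060.00 mm³.
x̄ = 261100.00/8660.00 = 30.15 mm; ȳ = 980060.00/8660.00 = 113.17 mm.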